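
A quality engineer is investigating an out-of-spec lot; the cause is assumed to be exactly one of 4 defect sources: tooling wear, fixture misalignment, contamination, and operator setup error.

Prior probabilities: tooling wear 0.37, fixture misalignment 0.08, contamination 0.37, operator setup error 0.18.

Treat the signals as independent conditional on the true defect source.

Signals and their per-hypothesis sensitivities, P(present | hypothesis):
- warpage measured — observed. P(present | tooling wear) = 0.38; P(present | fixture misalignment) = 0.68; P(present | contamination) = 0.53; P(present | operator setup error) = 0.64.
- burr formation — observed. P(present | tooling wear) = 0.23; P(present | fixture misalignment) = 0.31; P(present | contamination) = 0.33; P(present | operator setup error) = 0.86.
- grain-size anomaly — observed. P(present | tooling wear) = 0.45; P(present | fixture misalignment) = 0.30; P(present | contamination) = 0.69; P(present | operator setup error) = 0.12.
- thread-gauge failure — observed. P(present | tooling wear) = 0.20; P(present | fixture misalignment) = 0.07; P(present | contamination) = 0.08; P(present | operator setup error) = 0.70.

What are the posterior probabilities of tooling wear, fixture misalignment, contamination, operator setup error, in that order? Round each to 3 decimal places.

0.192, 0.023, 0.236, 0.549

Multiply each prior by the joint likelihood of the signal pattern:
  tooling wear: 0.37 × 0.38 × 0.23 × 0.45 × 0.20 = 0.0029104
  fixture misalignment: 0.08 × 0.68 × 0.31 × 0.30 × 0.07 = 0.00035414
  contamination: 0.37 × 0.53 × 0.33 × 0.69 × 0.08 = 0.0035722
  operator setup error: 0.18 × 0.64 × 0.86 × 0.12 × 0.70 = 0.008322
The unnormalized weights sum to 0.015159.
P(tooling wear | evidence) = 0.0029104 / 0.015159 ≈ 0.192
P(fixture misalignment | evidence) = 0.00035414 / 0.015159 ≈ 0.023
P(contamination | evidence) = 0.0035722 / 0.015159 ≈ 0.236
P(operator setup error | evidence) = 0.008322 / 0.015159 ≈ 0.549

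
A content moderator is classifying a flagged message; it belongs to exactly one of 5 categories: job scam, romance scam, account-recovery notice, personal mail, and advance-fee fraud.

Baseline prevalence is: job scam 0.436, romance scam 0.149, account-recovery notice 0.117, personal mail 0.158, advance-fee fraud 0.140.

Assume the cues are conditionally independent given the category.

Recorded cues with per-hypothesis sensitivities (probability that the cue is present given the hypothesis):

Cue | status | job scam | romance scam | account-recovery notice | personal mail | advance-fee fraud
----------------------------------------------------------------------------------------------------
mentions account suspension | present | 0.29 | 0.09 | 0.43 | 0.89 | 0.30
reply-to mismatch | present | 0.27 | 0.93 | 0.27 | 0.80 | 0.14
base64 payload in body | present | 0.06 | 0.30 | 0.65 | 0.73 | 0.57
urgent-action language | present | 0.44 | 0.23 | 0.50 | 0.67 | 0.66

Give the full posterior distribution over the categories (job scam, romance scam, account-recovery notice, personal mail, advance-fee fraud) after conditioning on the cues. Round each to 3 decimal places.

Multiply each prior by the joint likelihood of the cue pattern:
  job scam: 0.436 × 0.29 × 0.27 × 0.06 × 0.44 = 0.00090126
  romance scam: 0.149 × 0.09 × 0.93 × 0.30 × 0.23 = 0.00086052
  account-recovery notice: 0.117 × 0.43 × 0.27 × 0.65 × 0.50 = 0.0044147
  personal mail: 0.158 × 0.89 × 0.80 × 0.73 × 0.67 = 0.055022
  advance-fee fraud: 0.140 × 0.30 × 0.14 × 0.57 × 0.66 = 0.0022121
The unnormalized weights sum to 0.06341.
P(job scam | evidence) = 0.00090126 / 0.06341 ≈ 0.014
P(romance scam | evidence) = 0.00086052 / 0.06341 ≈ 0.014
P(account-recovery notice | evidence) = 0.0044147 / 0.06341 ≈ 0.070
P(personal mail | evidence) = 0.055022 / 0.06341 ≈ 0.868
P(advance-fee fraud | evidence) = 0.0022121 / 0.06341 ≈ 0.035

0.014, 0.014, 0.070, 0.868, 0.035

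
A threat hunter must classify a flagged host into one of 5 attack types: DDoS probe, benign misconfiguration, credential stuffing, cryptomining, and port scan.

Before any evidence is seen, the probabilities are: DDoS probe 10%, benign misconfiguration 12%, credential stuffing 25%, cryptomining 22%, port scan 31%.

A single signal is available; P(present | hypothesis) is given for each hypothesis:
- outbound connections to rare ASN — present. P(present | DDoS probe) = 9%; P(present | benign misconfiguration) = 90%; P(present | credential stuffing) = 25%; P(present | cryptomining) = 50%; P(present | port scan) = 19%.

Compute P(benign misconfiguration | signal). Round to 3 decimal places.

Multiply each prior by the likelihood of the signal:
  DDoS probe: 0.10 × 0.09 = 0.009
  benign misconfiguration: 0.12 × 0.90 = 0.108
  credential stuffing: 0.25 × 0.25 = 0.0625
  cryptomining: 0.22 × 0.50 = 0.11
  port scan: 0.31 × 0.19 = 0.0589
Marginal likelihood of the evidence = 0.3484.
P(benign misconfiguration | evidence) = 0.108 / 0.3484 ≈ 0.310.

0.310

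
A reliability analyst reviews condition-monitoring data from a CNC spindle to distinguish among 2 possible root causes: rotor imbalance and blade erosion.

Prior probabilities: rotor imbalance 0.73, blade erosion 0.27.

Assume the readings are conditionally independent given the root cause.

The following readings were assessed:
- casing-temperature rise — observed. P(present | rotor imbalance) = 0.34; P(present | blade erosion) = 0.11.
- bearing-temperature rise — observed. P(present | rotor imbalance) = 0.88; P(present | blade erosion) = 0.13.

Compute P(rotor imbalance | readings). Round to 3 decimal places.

0.983

Multiply each prior by the joint likelihood of the reading pattern:
  rotor imbalance: 0.73 × 0.34 × 0.88 = 0.21842
  blade erosion: 0.27 × 0.11 × 0.13 = 0.003861
The unnormalized weights sum to 0.22228.
P(rotor imbalance | evidence) = 0.21842 / 0.22228 ≈ 0.983.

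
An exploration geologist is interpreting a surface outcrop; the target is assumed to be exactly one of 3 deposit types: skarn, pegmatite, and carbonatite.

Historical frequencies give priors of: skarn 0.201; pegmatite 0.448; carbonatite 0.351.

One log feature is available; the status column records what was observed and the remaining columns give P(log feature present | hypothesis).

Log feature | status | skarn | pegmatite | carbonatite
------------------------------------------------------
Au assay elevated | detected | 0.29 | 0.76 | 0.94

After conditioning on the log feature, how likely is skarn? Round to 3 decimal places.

Multiply each prior by the likelihood of the log feature:
  skarn: 0.201 × 0.29 = 0.05829
  pegmatite: 0.448 × 0.76 = 0.34048
  carbonatite: 0.351 × 0.94 = 0.32994
Normalizing constant Z = 0.05829 + 0.34048 + 0.32994 = 0.72871.
P(skarn | evidence) = 0.05829 / 0.72871 ≈ 0.080.

0.080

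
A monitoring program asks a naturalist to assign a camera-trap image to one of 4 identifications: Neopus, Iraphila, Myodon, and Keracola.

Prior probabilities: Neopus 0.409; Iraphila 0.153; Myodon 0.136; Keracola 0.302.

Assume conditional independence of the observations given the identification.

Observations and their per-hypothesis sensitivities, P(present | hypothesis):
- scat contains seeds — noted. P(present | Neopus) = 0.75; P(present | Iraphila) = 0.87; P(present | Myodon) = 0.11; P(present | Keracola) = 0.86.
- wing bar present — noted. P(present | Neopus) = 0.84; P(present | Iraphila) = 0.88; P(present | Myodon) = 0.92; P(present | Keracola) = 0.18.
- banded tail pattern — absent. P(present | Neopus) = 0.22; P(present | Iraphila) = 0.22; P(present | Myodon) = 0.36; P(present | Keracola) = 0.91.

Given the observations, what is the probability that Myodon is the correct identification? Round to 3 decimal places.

Multiply each prior by the joint likelihood of the evidence pattern (using 1 − P(present | H) for each absent observation):
  Neopus: 0.409 × 0.75 × 0.84 × (1 − 0.22) = 0.20098
  Iraphila: 0.153 × 0.87 × 0.88 × (1 − 0.22) = 0.091367
  Myodon: 0.136 × 0.11 × 0.92 × (1 − 0.36) = 0.0088084
  Keracola: 0.302 × 0.86 × 0.18 × (1 − 0.91) = 0.0042075
Normalizing constant Z = 0.20098 + 0.091367 + 0.0088084 + 0.0042075 = 0.30537.
P(Myodon | evidence) = 0.0088084 / 0.30537 ≈ 0.029.

0.029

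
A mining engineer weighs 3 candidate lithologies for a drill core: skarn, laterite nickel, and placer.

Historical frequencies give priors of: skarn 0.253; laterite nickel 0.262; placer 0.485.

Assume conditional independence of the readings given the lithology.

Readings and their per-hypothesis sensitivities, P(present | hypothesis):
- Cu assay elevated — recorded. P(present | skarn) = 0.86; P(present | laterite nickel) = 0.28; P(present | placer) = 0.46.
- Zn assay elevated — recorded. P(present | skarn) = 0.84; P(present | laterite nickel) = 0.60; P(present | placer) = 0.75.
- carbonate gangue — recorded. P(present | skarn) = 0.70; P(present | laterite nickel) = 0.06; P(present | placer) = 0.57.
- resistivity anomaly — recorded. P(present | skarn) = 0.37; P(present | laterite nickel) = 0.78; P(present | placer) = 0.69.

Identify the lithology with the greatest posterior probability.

placer

Multiply each prior by the joint likelihood of the reading pattern:
  skarn: 0.253 × 0.86 × 0.84 × 0.70 × 0.37 = 0.047337
  laterite nickel: 0.262 × 0.28 × 0.60 × 0.06 × 0.78 = 0.0020599
  placer: 0.485 × 0.46 × 0.75 × 0.57 × 0.69 = 0.065809
Marginal likelihood of the evidence = 0.11521.
P(skarn | evidence) ≈ 0.047337 / 0.11521 ≈ 0.411
P(laterite nickel | evidence) ≈ 0.0020599 / 0.11521 ≈ 0.018
P(placer | evidence) ≈ 0.065809 / 0.11521 ≈ 0.571
The largest is 0.571, so placer is most probable.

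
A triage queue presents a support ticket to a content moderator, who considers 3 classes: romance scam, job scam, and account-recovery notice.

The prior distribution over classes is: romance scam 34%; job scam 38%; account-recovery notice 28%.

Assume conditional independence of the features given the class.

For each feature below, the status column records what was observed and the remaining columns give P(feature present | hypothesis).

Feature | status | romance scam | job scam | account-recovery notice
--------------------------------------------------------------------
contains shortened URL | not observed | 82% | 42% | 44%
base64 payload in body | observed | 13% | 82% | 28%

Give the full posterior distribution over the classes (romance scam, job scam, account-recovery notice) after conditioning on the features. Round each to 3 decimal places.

0.034, 0.777, 0.189

Multiply each prior by the joint likelihood of the feature pattern (using 1 − P(present | H) for each absent feature):
  romance scam: 0.34 × (1 − 0.82) × 0.13 = 0.007956
  job scam: 0.38 × (1 − 0.42) × 0.82 = 0.18073
  account-recovery notice: 0.28 × (1 − 0.44) × 0.28 = 0.043904
The unnormalized weights sum to 0.23259.
P(romance scam | evidence) = 0.007956 / 0.23259 ≈ 0.034
P(job scam | evidence) = 0.18073 / 0.23259 ≈ 0.777
P(account-recovery notice | evidence) = 0.043904 / 0.23259 ≈ 0.189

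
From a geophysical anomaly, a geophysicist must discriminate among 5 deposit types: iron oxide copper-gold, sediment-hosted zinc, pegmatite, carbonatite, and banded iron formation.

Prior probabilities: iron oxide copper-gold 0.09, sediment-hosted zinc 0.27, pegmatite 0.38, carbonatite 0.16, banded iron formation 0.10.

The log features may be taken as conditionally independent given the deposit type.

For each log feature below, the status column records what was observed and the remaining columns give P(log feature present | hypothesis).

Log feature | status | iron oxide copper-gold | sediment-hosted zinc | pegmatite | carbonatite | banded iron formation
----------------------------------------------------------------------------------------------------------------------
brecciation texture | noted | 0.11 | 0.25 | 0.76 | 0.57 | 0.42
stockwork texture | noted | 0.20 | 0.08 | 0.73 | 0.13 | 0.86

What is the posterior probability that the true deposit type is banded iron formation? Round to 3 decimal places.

Multiply each prior by the joint likelihood of the log feature pattern:
  iron oxide copper-gold: 0.09 × 0.11 × 0.20 = 0.00198
  sediment-hosted zinc: 0.27 × 0.25 × 0.08 = 0.0054
  pegmatite: 0.38 × 0.76 × 0.73 = 0.21082
  carbonatite: 0.16 × 0.57 × 0.13 = 0.011856
  banded iron formation: 0.10 × 0.42 × 0.86 = 0.03612
Marginal likelihood of the evidence = 0.26618.
P(banded iron formation | evidence) = 0.03612 / 0.26618 ≈ 0.136.

0.136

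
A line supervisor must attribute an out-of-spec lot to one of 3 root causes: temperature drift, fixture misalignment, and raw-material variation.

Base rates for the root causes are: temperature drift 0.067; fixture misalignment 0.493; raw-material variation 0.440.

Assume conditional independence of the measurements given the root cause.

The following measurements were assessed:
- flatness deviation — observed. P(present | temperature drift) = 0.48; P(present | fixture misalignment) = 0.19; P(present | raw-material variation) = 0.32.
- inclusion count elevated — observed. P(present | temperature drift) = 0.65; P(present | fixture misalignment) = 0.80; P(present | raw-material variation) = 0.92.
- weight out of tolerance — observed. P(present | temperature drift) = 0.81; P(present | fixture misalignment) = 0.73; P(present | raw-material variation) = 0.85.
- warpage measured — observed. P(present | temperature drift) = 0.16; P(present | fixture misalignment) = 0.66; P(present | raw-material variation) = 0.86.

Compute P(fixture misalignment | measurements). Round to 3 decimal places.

Multiply each prior by the joint likelihood of the measurement pattern:
  temperature drift: 0.067 × 0.48 × 0.65 × 0.81 × 0.16 = 0.0027092
  fixture misalignment: 0.493 × 0.19 × 0.80 × 0.73 × 0.66 = 0.036104
  raw-material variation: 0.440 × 0.32 × 0.92 × 0.85 × 0.86 = 0.094691
Normalizing constant Z = 0.0027092 + 0.036104 + 0.094691 = 0.1335.
P(fixture misalignment | evidence) = 0.036104 / 0.1335 ≈ 0.270.

0.270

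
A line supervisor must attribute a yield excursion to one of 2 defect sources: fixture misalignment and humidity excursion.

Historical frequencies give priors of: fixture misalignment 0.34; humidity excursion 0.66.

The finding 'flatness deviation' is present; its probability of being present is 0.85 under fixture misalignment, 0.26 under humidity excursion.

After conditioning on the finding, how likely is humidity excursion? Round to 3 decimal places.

For each hypothesis, the unnormalized posterior weight is prior × likelihood:
  fixture misalignment: 0.34 × 0.85 = 0.289
  humidity excursion: 0.66 × 0.26 = 0.1716
The unnormalized weights sum to 0.4606.
P(humidity excursion | evidence) = 0.1716 / 0.4606 ≈ 0.373.

0.373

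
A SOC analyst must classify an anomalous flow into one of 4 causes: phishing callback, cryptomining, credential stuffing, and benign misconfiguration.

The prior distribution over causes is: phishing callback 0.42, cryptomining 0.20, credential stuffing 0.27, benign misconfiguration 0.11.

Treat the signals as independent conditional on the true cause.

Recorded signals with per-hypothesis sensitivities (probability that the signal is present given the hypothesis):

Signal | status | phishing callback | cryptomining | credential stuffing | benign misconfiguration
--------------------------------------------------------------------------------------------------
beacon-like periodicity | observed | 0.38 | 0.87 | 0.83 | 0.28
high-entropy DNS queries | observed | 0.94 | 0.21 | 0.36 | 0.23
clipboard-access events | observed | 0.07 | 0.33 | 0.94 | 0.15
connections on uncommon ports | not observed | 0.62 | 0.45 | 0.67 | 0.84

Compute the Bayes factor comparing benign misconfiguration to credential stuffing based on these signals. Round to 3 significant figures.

Joint likelihood of the signal pattern under each hypothesis (using 1 − P(present | H) for each absent signal):
  benign misconfiguration: 0.28 × 0.23 × 0.15 × (1 − 0.84) = 0.0015456
  credential stuffing: 0.83 × 0.36 × 0.94 × (1 − 0.67) = 0.092688
Bayes factor = 0.0015456 / 0.092688 ≈ 0.0167

0.0167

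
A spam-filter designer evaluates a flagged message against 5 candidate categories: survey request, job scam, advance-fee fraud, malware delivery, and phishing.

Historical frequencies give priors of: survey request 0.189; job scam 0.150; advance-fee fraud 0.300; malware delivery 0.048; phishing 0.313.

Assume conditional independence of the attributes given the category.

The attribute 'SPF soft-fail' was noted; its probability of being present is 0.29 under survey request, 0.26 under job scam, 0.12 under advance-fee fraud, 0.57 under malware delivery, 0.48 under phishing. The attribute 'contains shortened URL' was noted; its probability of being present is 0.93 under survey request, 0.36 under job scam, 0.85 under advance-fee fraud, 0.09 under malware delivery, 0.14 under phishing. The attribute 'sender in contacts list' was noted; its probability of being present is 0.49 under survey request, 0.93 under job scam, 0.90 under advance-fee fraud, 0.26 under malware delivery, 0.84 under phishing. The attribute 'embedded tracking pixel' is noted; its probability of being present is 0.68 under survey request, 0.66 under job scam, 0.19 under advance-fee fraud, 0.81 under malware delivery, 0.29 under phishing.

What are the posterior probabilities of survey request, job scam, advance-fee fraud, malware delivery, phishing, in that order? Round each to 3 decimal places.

For each hypothesis, the unnormalized posterior weight is prior × product of the attribute likelihoods:
  survey request: 0.189 × 0.29 × 0.93 × 0.49 × 0.68 = 0.016984
  job scam: 0.150 × 0.26 × 0.36 × 0.93 × 0.66 = 0.0086178
  advance-fee fraud: 0.300 × 0.12 × 0.85 × 0.90 × 0.19 = 0.0052326
  malware delivery: 0.048 × 0.57 × 0.09 × 0.26 × 0.81 = 0.00051858
  phishing: 0.313 × 0.48 × 0.14 × 0.84 × 0.29 = 0.0051238
Marginal likelihood of the evidence = 0.036477.
P(survey request | evidence) = 0.016984 / 0.036477 ≈ 0.466
P(job scam | evidence) = 0.0086178 / 0.036477 ≈ 0.236
P(advance-fee fraud | evidence) = 0.0052326 / 0.036477 ≈ 0.143
P(malware delivery | evidence) = 0.00051858 / 0.036477 ≈ 0.014
P(phishing | evidence) = 0.0051238 / 0.036477 ≈ 0.140

0.466, 0.236, 0.143, 0.014, 0.140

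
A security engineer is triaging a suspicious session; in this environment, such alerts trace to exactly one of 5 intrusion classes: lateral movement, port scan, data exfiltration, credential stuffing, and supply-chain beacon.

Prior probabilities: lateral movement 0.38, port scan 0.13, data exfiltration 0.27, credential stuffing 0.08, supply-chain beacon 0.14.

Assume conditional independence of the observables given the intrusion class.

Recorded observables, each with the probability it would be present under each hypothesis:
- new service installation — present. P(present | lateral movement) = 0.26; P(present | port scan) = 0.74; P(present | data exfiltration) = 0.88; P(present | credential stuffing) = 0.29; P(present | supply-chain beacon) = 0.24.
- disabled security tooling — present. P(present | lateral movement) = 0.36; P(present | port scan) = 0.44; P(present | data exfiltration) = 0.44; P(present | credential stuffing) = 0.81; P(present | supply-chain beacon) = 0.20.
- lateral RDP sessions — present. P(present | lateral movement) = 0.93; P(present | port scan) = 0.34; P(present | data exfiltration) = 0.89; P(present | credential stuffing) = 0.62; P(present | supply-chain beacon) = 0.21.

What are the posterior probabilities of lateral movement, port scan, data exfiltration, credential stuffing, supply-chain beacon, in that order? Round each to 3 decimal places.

Multiply each prior by the joint likelihood of the observable pattern:
  lateral movement: 0.38 × 0.26 × 0.36 × 0.93 = 0.033078
  port scan: 0.13 × 0.74 × 0.44 × 0.34 = 0.014392
  data exfiltration: 0.27 × 0.88 × 0.44 × 0.89 = 0.093044
  credential stuffing: 0.08 × 0.29 × 0.81 × 0.62 = 0.011651
  supply-chain beacon: 0.14 × 0.24 × 0.20 × 0.21 = 0.0014112
Normalizing constant Z = 0.033078 + 0.014392 + 0.093044 + 0.011651 + 0.0014112 = 0.15358.
P(lateral movement | evidence) = 0.033078 / 0.15358 ≈ 0.215
P(port scan | evidence) = 0.014392 / 0.15358 ≈ 0.094
P(data exfiltration | evidence) = 0.093044 / 0.15358 ≈ 0.606
P(credential stuffing | evidence) = 0.011651 / 0.15358 ≈ 0.076
P(supply-chain beacon | evidence) = 0.0014112 / 0.15358 ≈ 0.009

0.215, 0.094, 0.606, 0.076, 0.009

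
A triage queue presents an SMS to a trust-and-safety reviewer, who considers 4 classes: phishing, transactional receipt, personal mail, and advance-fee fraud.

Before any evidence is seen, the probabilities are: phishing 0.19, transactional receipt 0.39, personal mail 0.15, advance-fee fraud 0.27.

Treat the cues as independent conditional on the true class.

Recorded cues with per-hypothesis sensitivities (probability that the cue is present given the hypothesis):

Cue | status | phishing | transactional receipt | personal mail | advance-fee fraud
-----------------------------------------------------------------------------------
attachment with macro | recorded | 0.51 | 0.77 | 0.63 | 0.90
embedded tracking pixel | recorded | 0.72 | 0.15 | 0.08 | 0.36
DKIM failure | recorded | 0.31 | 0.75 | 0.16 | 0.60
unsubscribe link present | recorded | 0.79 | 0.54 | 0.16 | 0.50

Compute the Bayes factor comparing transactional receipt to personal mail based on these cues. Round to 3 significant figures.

The Bayes factor is the ratio of the joint likelihoods of the cue pattern under the two hypotheses.
  transactional receipt: 0.77 × 0.15 × 0.75 × 0.54 = 0.046777
  personal mail: 0.63 × 0.08 × 0.16 × 0.16 = 0.0012902
Bayes factor = 0.046777 / 0.0012902 ≈ 36.3

36.3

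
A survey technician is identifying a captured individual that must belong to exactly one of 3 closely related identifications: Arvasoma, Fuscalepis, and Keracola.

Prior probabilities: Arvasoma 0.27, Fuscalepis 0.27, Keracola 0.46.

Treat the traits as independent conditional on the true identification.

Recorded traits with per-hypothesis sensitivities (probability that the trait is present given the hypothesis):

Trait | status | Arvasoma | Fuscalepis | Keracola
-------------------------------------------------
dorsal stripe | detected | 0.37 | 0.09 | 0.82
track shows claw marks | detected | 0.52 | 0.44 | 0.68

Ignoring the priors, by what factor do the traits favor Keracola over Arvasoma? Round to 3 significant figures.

2.90

The Bayes factor is the ratio of the joint likelihoods of the trait pattern under the two hypotheses.
  Keracola: 0.82 × 0.68 = 0.5576
  Arvasoma: 0.37 × 0.52 = 0.1924
Bayes factor = 0.5576 / 0.1924 ≈ 2.90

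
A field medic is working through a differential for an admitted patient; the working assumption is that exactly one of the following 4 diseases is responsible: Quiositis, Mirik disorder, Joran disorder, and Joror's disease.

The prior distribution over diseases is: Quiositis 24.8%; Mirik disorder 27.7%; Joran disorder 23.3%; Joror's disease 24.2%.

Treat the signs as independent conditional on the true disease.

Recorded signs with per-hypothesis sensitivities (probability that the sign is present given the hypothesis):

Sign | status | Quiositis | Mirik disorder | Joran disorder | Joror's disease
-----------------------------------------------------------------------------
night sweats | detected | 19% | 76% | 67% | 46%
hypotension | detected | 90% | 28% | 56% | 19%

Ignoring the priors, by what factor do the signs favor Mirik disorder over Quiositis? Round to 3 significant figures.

Joint likelihood of the sign pattern under each hypothesis:
  Mirik disorder: 0.76 × 0.28 = 0.2128
  Quiositis: 0.19 × 0.90 = 0.171
Bayes factor = 0.2128 / 0.171 ≈ 1.24

1.24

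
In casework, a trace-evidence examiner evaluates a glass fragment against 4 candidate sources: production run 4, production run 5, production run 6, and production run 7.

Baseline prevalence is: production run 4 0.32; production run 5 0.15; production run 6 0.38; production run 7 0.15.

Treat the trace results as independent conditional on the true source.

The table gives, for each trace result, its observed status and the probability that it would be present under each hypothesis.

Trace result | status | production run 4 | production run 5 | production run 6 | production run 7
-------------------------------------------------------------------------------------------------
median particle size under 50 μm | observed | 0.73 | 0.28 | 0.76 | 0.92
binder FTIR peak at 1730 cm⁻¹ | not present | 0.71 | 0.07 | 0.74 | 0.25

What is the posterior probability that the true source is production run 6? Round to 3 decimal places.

0.263

Multiply each prior by the joint likelihood of the trace result pattern (using 1 − P(present | H) for each absent trace result):
  production run 4: 0.32 × 0.73 × (1 − 0.71) = 0.067744
  production run 5: 0.15 × 0.28 × (1 − 0.07) = 0.03906
  production run 6: 0.38 × 0.76 × (1 − 0.74) = 0.075088
  production run 7: 0.15 × 0.92 × (1 − 0.25) = 0.1035
Normalizing constant Z = 0.067744 + 0.03906 + 0.075088 + 0.1035 = 0.28539.
P(production run 6 | evidence) = 0.075088 / 0.28539 ≈ 0.263.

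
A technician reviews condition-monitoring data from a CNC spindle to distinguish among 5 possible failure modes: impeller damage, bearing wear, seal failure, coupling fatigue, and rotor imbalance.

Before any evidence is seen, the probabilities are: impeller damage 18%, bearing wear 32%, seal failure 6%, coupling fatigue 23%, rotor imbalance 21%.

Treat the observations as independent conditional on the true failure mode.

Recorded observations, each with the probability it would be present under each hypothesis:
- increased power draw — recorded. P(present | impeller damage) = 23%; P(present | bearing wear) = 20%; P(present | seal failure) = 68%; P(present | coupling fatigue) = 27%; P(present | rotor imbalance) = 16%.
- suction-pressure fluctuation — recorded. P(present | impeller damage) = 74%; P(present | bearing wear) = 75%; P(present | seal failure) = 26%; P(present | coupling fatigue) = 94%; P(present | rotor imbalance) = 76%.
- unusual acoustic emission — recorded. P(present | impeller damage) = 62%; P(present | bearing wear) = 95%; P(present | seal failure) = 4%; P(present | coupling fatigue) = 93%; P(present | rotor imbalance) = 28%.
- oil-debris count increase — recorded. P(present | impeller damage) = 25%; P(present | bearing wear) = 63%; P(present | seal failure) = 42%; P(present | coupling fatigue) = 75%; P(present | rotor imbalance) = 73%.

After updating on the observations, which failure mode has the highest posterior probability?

coupling fatigue

Multiply each prior by the joint likelihood of the evidence pattern:
  impeller damage: 0.18 × 0.23 × 0.74 × 0.62 × 0.25 = 0.0047486
  bearing wear: 0.32 × 0.20 × 0.75 × 0.95 × 0.63 = 0.028728
  seal failure: 0.06 × 0.68 × 0.26 × 0.04 × 0.42 = 0.00017821
  coupling fatigue: 0.23 × 0.27 × 0.94 × 0.93 × 0.75 = 0.040716
  rotor imbalance: 0.21 × 0.16 × 0.76 × 0.28 × 0.73 = 0.0052196
Normalizing constant Z = 0.0047486 + 0.028728 + 0.00017821 + 0.040716 + 0.0052196 = 0.07959.
P(impeller damage | evidence) ≈ 0.0047486 / 0.07959 ≈ 0.060
P(bearing wear | evidence) ≈ 0.028728 / 0.07959 ≈ 0.361
P(seal failure | evidence) ≈ 0.00017821 / 0.07959 ≈ 0.002
P(coupling fatigue | evidence) ≈ 0.040716 / 0.07959 ≈ 0.512
P(rotor imbalance | evidence) ≈ 0.0052196 / 0.07959 ≈ 0.066
The largest is 0.512, so coupling fatigue is most probable.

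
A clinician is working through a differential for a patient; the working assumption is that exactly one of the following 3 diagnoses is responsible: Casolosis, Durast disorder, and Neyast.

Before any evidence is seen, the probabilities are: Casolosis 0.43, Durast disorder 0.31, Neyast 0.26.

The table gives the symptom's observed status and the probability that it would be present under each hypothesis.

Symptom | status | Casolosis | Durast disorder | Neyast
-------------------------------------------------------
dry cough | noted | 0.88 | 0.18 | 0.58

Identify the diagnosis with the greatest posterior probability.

Casolosis

Multiply each prior by the likelihood of the symptom:
  Casolosis: 0.43 × 0.88 = 0.3784
  Durast disorder: 0.31 × 0.18 = 0.0558
  Neyast: 0.26 × 0.58 = 0.1508
Marginal likelihood of the evidence = 0.585.
P(Casolosis | evidence) ≈ 0.3784 / 0.585 ≈ 0.647
P(Durast disorder | evidence) ≈ 0.0558 / 0.585 ≈ 0.095
P(Neyast | evidence) ≈ 0.1508 / 0.585 ≈ 0.258
The largest is 0.647, so Casolosis is most probable.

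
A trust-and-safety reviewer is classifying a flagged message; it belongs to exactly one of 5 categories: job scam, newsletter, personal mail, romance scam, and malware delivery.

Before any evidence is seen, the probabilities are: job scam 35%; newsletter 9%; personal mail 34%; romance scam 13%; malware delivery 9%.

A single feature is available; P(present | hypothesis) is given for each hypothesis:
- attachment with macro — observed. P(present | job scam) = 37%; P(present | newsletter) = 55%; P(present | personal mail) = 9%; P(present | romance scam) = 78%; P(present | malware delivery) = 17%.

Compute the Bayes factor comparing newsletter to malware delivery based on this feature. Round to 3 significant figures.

3.24

Likelihood of this feature under each hypothesis:
  newsletter: 0.55
  malware delivery: 0.17
Bayes factor = 0.55 / 0.17 ≈ 3.24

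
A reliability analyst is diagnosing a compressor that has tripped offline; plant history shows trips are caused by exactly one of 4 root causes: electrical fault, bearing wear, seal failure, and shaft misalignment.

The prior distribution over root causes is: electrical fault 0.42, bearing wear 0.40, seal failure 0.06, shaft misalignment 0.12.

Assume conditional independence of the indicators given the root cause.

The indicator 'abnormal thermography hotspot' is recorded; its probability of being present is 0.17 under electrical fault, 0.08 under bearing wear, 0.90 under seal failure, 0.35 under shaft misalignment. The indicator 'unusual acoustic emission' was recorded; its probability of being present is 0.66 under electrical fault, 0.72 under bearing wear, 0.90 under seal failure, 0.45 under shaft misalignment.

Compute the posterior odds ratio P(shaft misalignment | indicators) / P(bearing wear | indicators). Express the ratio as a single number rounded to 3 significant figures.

0.820

Posterior odds equal prior odds times the likelihood ratio; only the two competing hypotheses matter.
  shaft misalignment: 0.12 × 0.35 × 0.45 = 0.0189
  bearing wear: 0.40 × 0.08 × 0.72 = 0.02304
Posterior odds = 0.0189 / 0.02304 ≈ 0.820.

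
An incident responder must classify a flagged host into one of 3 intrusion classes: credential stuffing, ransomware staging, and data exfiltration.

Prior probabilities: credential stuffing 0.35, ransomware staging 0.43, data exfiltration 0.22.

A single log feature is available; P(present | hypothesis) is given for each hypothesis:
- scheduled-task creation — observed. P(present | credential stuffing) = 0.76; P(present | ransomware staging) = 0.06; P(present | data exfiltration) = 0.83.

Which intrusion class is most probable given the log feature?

credential stuffing

Multiply each prior by the likelihood of the log feature:
  credential stuffing: 0.35 × 0.76 = 0.266
  ransomware staging: 0.43 × 0.06 = 0.0258
  data exfiltration: 0.22 × 0.83 = 0.1826
Marginal likelihood of the evidence = 0.4744.
P(credential stuffing | evidence) ≈ 0.266 / 0.4744 ≈ 0.561
P(ransomware staging | evidence) ≈ 0.0258 / 0.4744 ≈ 0.054
P(data exfiltration | evidence) ≈ 0.1826 / 0.4744 ≈ 0.385
The largest is 0.561, so credential stuffing is most probable.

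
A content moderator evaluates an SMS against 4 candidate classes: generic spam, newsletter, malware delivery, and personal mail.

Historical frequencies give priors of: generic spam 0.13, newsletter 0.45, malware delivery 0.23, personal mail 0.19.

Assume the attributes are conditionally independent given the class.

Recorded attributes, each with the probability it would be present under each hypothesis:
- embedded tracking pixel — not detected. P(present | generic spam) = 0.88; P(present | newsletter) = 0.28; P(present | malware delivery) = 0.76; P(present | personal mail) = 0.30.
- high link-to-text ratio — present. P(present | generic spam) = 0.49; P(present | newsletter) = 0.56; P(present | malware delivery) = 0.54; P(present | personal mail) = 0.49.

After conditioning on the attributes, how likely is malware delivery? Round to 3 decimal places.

By Bayes' rule with conditional independence, the unnormalized weight for each hypothesis is prior × ∏ likelihoods (using 1 − P(present | H) for each absent attribute):
  generic spam: 0.13 × (1 − 0.88) × 0.49 = 0.007644
  newsletter: 0.45 × (1 − 0.28) × 0.56 = 0.18144
  malware delivery: 0.23 × (1 − 0.76) × 0.54 = 0.029808
  personal mail: 0.19 × (1 − 0.30) × 0.49 = 0.06517
The unnormalized weights sum to 0.28406.
P(malware delivery | evidence) = 0.029808 / 0.28406 ≈ 0.105.

0.105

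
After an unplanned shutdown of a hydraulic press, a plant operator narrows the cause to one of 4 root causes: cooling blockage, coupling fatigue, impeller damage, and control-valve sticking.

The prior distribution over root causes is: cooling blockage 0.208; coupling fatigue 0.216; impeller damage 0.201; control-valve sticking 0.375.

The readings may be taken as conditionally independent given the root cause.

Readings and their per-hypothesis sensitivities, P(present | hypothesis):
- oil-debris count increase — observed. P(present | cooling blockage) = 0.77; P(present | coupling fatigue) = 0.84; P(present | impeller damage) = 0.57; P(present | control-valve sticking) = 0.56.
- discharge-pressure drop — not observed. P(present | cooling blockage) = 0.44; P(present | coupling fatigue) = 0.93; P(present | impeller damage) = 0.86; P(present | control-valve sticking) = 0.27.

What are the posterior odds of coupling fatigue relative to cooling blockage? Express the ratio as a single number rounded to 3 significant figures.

0.142

The normalizing constant cancels in an odds ratio, so compute prior × likelihood for the two hypotheses only (using 1 − P(present | H) for each absent reading):
  coupling fatigue: 0.216 × 0.84 × (1 − 0.93) = 0.012701
  cooling blockage: 0.208 × 0.77 × (1 − 0.44) = 0.08969
Posterior odds = 0.012701 / 0.08969 ≈ 0.142.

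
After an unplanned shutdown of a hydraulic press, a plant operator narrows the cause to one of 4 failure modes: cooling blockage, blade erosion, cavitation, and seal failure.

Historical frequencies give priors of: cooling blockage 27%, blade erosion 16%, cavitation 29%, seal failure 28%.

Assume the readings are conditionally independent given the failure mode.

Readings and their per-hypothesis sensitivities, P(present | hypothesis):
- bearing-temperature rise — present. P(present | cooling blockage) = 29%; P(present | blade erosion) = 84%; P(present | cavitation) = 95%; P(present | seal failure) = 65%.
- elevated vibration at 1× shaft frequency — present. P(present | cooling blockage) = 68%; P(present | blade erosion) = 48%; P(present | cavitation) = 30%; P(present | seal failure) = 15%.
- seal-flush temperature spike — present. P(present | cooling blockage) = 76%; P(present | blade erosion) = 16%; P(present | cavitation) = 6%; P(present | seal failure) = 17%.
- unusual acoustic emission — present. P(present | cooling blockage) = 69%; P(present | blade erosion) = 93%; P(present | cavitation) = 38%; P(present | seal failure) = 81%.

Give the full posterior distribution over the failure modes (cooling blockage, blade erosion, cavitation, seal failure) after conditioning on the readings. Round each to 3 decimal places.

For each hypothesis, the unnormalized posterior weight is prior × product of the reading likelihoods:
  cooling blockage: 0.27 × 0.29 × 0.68 × 0.76 × 0.69 = 0.027921
  blade erosion: 0.16 × 0.84 × 0.48 × 0.16 × 0.93 = 0.0095994
  cavitation: 0.29 × 0.95 × 0.30 × 0.06 × 0.38 = 0.0018844
  seal failure: 0.28 × 0.65 × 0.15 × 0.17 × 0.81 = 0.0037592
The unnormalized weights sum to 0.043164.
P(cooling blockage | evidence) = 0.027921 / 0.043164 ≈ 0.647
P(blade erosion | evidence) = 0.0095994 / 0.043164 ≈ 0.222
P(cavitation | evidence) = 0.0018844 / 0.043164 ≈ 0.044
P(seal failure | evidence) = 0.0037592 / 0.043164 ≈ 0.087

0.647, 0.222, 0.044, 0.087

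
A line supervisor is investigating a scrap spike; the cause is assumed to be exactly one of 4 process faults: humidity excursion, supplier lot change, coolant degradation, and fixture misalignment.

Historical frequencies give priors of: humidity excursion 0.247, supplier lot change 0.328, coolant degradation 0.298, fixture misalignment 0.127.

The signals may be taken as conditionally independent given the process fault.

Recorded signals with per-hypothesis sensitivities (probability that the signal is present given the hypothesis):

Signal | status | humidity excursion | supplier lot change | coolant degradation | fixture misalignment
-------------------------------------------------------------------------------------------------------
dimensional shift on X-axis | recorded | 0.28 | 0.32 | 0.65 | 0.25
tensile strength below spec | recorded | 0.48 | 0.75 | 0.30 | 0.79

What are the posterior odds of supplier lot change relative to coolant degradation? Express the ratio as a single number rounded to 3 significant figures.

The normalizing constant cancels in an odds ratio, so compute prior × likelihood for the two hypotheses only:
  supplier lot change: 0.328 × 0.32 × 0.75 = 0.07872
  coolant degradation: 0.298 × 0.65 × 0.30 = 0.05811
Odds(supplier lot change : coolant degradation) = 0.07872 / 0.05811 ≈ 1.35.

1.35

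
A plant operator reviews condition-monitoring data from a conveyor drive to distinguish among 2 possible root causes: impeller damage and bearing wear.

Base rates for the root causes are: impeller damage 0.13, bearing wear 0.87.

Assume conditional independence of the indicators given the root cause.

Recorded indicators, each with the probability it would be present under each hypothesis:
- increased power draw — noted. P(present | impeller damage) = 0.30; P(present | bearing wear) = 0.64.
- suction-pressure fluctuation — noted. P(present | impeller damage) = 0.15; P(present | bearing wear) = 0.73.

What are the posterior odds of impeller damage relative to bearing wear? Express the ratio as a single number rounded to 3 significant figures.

0.0144

Unnormalized posterior weight (prior times the indicator likelihoods) for each of the two hypotheses:
  impeller damage: 0.13 × 0.30 × 0.15 = 0.00585
  bearing wear: 0.87 × 0.64 × 0.73 = 0.40646
Posterior odds = 0.00585 / 0.40646 ≈ 0.0144.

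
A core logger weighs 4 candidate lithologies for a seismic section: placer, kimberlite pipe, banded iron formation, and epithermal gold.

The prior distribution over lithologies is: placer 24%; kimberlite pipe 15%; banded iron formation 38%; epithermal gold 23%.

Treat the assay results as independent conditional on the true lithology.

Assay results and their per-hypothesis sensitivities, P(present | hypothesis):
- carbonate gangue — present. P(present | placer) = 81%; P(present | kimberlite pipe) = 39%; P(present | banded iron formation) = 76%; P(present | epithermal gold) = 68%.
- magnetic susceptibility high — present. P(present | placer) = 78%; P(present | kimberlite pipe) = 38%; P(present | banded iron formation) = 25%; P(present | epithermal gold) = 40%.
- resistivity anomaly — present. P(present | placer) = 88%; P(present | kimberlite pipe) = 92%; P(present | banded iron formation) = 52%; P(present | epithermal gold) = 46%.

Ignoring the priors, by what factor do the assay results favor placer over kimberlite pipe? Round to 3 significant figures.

The Bayes factor is the ratio of the joint likelihoods of the assay result pattern under the two hypotheses.
  placer: 0.81 × 0.78 × 0.88 = 0.55598
  kimberlite pipe: 0.39 × 0.38 × 0.92 = 0.13634
Bayes factor = 0.55598 / 0.13634 ≈ 4.08

4.08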